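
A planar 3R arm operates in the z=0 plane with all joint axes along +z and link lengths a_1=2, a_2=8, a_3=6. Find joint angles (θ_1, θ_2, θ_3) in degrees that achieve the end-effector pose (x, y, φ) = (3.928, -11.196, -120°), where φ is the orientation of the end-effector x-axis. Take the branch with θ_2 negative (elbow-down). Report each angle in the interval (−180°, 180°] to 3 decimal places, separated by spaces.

wrist centre = target − a_3·(cos φ, sin φ) = (6.9280, -5.9998)
cos θ_2 = (83.9954−2²−8²)/(2·2·8) = 0.4999; θ_2 = -60.0096° (elbow-down)
β = atan2(-5.9998,6.9280) = -40.8935°; ψ = atan2(-6.9289,5.9988) = -49.1148°
θ_1 = β − ψ = 8.2213°
θ_3 = φ − θ_1 − θ_2 = -68.2117° (wrapped to (-180°,180°])

8.221 -60.010 -68.212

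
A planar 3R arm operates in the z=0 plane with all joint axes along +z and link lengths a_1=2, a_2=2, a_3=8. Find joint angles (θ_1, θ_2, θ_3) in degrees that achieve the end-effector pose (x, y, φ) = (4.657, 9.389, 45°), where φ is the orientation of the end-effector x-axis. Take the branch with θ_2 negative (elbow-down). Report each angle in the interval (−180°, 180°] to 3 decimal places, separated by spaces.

wrist centre = target − a_3·(cos φ, sin φ) = (-0.9999, 3.7321)
cos θ_2 = (14.9286−2²−2²)/(2·2·2) = 0.8661; θ_2 = -29.9940° (elbow-down)
β = atan2(3.7321,-0.9999) = 104.9975°; ψ = atan2(-0.9998,3.7322) = -14.9970°
θ_1 = β − ψ = 119.9946°
θ_3 = φ − θ_1 − θ_2 = -45.0005° (wrapped to (-180°,180°])

119.995 -29.994 -45.001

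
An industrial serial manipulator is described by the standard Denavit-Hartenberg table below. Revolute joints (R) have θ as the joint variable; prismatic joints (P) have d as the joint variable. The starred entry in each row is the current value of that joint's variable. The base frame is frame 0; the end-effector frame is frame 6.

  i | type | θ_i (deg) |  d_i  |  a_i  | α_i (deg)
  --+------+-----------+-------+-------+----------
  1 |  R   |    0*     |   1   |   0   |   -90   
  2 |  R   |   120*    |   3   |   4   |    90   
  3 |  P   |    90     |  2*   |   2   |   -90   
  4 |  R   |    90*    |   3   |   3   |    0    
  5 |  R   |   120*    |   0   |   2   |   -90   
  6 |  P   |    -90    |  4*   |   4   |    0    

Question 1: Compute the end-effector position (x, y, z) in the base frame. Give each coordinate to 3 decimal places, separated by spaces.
after link 1: o_1 = (0.0000, 0.0000, 1.0000)
after link 2: o_2 = (-2.0000, 3.0000, -2.4641)
after link 3: o_3 = (-0.2679, 5.0000, -3.4641)
after link 4: o_4 = (-1.3660, 5.0000, 0.6340)
after link 5: o_5 = (-0.5000, 3.2679, 0.1340)
after link 6: o_6 = (4.5000, 5.2679, 1.8660)

4.500 5.268 1.866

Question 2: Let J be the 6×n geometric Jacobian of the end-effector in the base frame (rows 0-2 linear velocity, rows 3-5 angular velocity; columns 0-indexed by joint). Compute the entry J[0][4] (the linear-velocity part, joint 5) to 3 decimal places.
axis z_4 = (0.5000,0.0000,0.8660); lever o_n−o_4 = (5.8660,0.2679,1.2321)
cross product → J_v[:, 4] = (-0.2321,4.4641,0.1340)
J_ω[:, 4] = z_4
entry J[0][4] = -0.2321

-0.232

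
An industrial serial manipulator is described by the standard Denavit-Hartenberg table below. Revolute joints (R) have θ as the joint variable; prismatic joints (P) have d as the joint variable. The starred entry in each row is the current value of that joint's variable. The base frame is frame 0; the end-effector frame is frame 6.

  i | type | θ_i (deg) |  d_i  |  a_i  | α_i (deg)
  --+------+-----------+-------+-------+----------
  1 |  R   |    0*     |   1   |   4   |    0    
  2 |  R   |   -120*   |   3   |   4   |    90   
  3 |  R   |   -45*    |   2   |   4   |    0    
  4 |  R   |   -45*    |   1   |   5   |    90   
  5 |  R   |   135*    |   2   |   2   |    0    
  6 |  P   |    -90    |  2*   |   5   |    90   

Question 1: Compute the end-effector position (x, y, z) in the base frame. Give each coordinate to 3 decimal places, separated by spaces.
after link 1: o_1 = (4.0000, 0.0000, 1.0000)
after link 2: o_2 = (2.0000, -3.4641, 4.0000)
after link 3: o_3 = (-1.1463, -4.9136, 1.1716)
after link 4: o_4 = (-2.0123, -4.4136, -3.8284)
after link 5: o_5 = (-2.2370, -1.9744, -2.4142)
after link 6: o_6 = (-4.2989, 1.5254, -5.9497)

-4.299 1.525 -5.950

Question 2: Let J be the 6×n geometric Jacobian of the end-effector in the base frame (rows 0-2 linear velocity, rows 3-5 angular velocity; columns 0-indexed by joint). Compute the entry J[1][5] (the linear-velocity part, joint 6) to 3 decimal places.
prismatic axis z_5 = (0.5000,0.8660,-0.0000)
J_v[:, 5] = z_5; J_ω[:, 5] = (0,0,0)
entry J[1][5] = 0.8660

0.866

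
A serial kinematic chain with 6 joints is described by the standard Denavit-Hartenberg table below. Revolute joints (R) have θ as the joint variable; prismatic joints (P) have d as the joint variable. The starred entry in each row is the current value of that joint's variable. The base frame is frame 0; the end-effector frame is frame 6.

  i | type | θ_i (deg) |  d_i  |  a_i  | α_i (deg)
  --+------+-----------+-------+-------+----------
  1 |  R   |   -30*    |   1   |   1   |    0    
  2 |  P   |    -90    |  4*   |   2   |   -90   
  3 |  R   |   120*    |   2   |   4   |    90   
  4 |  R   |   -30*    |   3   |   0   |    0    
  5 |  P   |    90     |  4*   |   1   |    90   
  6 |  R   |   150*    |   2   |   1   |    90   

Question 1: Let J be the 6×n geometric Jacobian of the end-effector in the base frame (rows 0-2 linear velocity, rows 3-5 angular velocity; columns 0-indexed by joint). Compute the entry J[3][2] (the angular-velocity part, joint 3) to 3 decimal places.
axis z_2 = (0.8660,-0.5000,0.0000); lever o_n−o_2 = (-0.8313,-3.6720,-8.7721)
cross product → J_v[:, 2] = (4.3861,7.5969,-3.5957)
J_ω[:, 2] = z_2
entry J[3][2] = 0.8660

0.866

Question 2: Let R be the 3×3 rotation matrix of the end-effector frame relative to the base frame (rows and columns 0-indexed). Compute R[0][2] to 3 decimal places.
0.063

End-effector z-axis (col 2 of R) = (0.0625,-0.7578,-0.6495)
R[0][2] = 0.0625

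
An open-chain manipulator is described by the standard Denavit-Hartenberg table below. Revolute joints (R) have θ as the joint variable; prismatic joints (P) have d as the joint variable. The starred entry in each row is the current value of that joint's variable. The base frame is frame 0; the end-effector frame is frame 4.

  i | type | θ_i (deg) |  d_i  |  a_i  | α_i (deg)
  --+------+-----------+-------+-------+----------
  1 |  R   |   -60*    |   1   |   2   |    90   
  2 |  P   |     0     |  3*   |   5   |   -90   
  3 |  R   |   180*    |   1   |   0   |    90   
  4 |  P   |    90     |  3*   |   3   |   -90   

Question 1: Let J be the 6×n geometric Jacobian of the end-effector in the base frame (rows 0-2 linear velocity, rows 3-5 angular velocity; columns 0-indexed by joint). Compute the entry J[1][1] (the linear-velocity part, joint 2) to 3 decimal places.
-0.500

prismatic axis z_1 = (-0.8660,-0.5000,0.0000)
J_v[:, 1] = z_1; J_ω[:, 1] = (0,0,0)
entry J[1][1] = -0.5000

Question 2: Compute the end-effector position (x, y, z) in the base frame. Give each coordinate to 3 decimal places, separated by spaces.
after link 1: o_1 = (1.0000, -1.7321, 1.0000)
after link 2: o_2 = (0.9019, -7.5622, 1.0000)
after link 3: o_3 = (0.9019, -7.5622, 2.0000)
after link 4: o_4 = (3.5000, -6.0622, 5.0000)

3.500 -6.062 5.000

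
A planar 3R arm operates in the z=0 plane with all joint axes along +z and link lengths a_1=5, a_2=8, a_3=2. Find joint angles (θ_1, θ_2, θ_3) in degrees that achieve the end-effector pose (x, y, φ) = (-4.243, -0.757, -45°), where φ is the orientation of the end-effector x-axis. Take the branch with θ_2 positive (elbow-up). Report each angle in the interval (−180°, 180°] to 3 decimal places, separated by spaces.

76.755 134.995 103.249

wrist centre = target − a_3·(cos φ, sin φ) = (-5.6572, 0.6572)
cos θ_2 = (32.4360−5²−8²)/(2·5·8) = -0.7071; θ_2 = 134.9954° (elbow-up)
β = atan2(0.6572,-5.6572) = 173.3735°; ψ = atan2(5.6573,-0.6564) = 96.6183°
θ_1 = β − ψ = 76.7552°
θ_3 = φ − θ_1 − θ_2 = 103.2494° (wrapped to (-180°,180°])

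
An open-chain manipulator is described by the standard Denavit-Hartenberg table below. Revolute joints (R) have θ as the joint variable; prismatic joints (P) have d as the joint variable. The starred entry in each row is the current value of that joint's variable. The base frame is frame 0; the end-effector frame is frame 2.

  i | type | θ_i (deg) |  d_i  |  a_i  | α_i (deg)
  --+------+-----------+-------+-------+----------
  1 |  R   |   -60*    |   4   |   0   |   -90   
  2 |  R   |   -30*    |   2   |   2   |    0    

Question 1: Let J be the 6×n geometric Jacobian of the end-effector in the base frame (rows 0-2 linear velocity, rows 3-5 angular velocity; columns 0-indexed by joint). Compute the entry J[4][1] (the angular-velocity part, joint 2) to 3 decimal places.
axis z_1 = (0.8660,0.5000,0.0000); lever o_n−o_1 = (2.5981,-0.5000,1.0000)
cross product → J_v[:, 1] = (0.5000,-0.8660,-1.7321)
J_ω[:, 1] = z_1
entry J[4][1] = 0.5000

0.500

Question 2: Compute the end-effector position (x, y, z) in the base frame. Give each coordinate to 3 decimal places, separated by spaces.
2.598 -0.500 5.000

after link 1: o_1 = (0.0000, 0.0000, 4.0000)
after link 2: o_2 = (2.5981, -0.5000, 5.0000)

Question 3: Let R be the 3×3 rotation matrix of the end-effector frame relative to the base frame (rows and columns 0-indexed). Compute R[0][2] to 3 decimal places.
End-effector z-axis (col 2 of R) = (0.8660,0.5000,0.0000)
R[0][2] = 0.8660

0.866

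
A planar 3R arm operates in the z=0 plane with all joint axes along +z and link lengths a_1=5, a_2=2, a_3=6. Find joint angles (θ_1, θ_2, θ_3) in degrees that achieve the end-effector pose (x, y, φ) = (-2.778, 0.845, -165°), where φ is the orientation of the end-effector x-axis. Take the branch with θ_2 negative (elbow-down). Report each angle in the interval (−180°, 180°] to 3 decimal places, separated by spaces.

wrist centre = target − a_3·(cos φ, sin φ) = (3.0176, 2.3979)
cos θ_2 = (14.8556−5²−2²)/(2·5·2) = -0.7072; θ_2 = -135.0090° (elbow-down)
β = atan2(2.3979,3.0176) = 38.4726°; ψ = atan2(-1.4140,3.5856) = -21.5221°
θ_1 = β − ψ = 59.9947°
θ_3 = φ − θ_1 − θ_2 = -89.9856° (wrapped to (-180°,180°])

59.995 -135.009 -89.986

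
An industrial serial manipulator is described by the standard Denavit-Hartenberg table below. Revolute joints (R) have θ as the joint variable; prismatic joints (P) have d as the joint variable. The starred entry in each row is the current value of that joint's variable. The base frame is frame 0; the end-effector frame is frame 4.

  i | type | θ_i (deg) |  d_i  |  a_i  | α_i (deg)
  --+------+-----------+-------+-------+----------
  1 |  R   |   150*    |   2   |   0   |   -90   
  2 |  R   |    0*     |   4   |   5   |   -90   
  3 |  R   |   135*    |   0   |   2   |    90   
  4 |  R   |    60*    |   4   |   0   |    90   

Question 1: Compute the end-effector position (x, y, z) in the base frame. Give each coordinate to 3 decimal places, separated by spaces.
-5.434 3.417 2.000

after link 1: o_1 = (0.0000, 0.0000, 2.0000)
after link 2: o_2 = (-6.3301, -0.9641, 2.0000)
after link 3: o_3 = (-4.3983, -0.4465, 2.0000)
after link 4: o_4 = (-5.4336, 3.4172, 2.0000)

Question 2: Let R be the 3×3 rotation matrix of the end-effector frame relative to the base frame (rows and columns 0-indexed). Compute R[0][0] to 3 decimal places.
End-effector x-axis (col 0 of R) = (0.4830,0.1294,-0.8660)
R[0][0] = 0.4830

0.483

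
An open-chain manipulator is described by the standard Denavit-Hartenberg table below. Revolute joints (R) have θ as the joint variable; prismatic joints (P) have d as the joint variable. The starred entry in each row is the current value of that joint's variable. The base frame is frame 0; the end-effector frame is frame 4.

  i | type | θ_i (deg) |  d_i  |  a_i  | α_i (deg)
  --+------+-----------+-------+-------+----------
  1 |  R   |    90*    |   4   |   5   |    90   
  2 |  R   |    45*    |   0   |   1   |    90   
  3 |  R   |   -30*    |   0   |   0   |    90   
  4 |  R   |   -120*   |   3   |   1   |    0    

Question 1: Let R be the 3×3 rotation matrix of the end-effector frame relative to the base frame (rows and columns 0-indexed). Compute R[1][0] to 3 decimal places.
-0.919

End-effector x-axis (col 0 of R) = (0.2500,-0.9186,0.3062)
R[1][0] = -0.9186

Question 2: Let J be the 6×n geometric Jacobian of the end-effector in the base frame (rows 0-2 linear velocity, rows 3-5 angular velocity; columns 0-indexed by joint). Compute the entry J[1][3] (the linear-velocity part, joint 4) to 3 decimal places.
0.177

axis z_3 = (-0.8660,-0.3536,-0.3536); lever o_n−o_3 = (-2.3481,-1.9792,-0.7545)
cross product → J_v[:, 3] = (-0.4330,0.1768,0.8839)
J_ω[:, 3] = z_3
entry J[1][3] = 0.1768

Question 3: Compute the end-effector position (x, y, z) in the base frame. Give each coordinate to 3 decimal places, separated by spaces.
-2.348 3.728 3.953

after link 1: o_1 = (0.0000, 5.0000, 4.0000)
after link 2: o_2 = (0.0000, 5.7071, 4.7071)
after link 3: o_3 = (0.0000, 5.7071, 4.7071)
after link 4: o_4 = (-2.3481, 3.7279, 3.9526)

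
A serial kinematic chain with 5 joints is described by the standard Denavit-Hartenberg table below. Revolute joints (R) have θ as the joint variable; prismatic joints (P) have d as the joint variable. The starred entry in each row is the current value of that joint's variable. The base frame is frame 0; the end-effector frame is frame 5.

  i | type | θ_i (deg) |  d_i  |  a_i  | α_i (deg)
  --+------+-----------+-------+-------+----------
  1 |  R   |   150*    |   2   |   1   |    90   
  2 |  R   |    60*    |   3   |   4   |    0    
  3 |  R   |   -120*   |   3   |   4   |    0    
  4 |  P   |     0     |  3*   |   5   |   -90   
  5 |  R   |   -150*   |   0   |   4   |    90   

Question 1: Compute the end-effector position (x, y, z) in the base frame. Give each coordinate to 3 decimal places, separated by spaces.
after link 1: o_1 = (-0.8660, 0.5000, 2.0000)
after link 2: o_2 = (-1.0981, 4.0981, 5.4641)
after link 3: o_3 = (-1.3301, 7.6962, 2.0000)
after link 4: o_4 = (-1.9952, 11.5442, -2.3301)
after link 5: o_5 = (0.5048, 12.4103, 0.6699)

0.505 12.410 0.670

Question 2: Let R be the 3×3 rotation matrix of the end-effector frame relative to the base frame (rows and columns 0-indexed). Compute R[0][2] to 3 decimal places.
End-effector z-axis (col 2 of R) = (-0.2165,-0.8750,0.4330)
R[0][2] = -0.2165

-0.217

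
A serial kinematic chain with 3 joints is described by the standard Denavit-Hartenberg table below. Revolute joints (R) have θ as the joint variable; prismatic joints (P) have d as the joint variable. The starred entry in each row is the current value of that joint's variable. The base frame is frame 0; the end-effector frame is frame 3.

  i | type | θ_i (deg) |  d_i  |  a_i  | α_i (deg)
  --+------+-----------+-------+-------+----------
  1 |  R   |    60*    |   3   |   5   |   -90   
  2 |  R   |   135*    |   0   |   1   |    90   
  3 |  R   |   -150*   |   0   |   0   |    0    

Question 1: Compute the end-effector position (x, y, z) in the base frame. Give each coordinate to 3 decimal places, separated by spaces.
after link 1: o_1 = (2.5000, 4.3301, 3.0000)
after link 2: o_2 = (2.1464, 3.7178, 2.2929)
after link 3: o_3 = (2.1464, 3.7178, 2.2929)

2.146 3.718 2.293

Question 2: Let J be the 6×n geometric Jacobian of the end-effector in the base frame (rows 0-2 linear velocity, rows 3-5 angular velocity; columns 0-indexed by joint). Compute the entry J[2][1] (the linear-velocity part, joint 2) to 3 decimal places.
axis z_1 = (-0.8660,0.5000,0.0000); lever o_n−o_1 = (-0.3536,-0.6124,-0.7071)
cross product → J_v[:, 1] = (-0.3536,-0.6124,0.7071)
J_ω[:, 1] = z_1
entry J[2][1] = 0.7071

0.707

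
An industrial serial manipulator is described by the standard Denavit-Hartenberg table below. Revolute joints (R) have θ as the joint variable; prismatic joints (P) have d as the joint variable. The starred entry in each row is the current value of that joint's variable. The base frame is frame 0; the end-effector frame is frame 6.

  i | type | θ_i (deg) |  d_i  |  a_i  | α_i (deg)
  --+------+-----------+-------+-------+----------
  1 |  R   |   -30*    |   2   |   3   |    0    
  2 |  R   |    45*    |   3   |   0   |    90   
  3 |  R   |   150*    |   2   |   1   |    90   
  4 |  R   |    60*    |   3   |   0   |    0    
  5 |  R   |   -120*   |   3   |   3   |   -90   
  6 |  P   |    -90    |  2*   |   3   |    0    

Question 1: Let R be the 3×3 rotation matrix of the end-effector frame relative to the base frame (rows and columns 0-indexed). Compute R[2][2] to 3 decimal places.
End-effector z-axis (col 2 of R) = (-0.5950,-0.6771,0.4330)
R[2][2] = 0.4330

0.433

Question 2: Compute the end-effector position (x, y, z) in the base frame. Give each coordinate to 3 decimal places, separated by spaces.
after link 1: o_1 = (2.5981, -1.5000, 2.0000)
after link 2: o_2 = (2.5981, -1.5000, 5.0000)
after link 3: o_3 = (2.2792, -3.6560, 5.5000)
after link 4: o_4 = (3.7281, -3.2678, 8.0981)
after link 5: o_5 = (3.2498, -0.7062, 11.4462)
after link 6: o_6 = (3.5086, -1.6721, 14.9103)

3.509 -1.672 14.910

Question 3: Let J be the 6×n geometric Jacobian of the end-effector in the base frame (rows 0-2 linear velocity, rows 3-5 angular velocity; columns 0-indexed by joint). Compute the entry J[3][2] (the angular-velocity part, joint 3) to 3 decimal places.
axis z_2 = (0.2588,-0.9659,0.0000); lever o_n−o_2 = (0.9105,-0.1721,9.9103)
cross product → J_v[:, 2] = (-9.5726,-2.5650,0.8349)
J_ω[:, 2] = z_2
entry J[3][2] = 0.2588

0.259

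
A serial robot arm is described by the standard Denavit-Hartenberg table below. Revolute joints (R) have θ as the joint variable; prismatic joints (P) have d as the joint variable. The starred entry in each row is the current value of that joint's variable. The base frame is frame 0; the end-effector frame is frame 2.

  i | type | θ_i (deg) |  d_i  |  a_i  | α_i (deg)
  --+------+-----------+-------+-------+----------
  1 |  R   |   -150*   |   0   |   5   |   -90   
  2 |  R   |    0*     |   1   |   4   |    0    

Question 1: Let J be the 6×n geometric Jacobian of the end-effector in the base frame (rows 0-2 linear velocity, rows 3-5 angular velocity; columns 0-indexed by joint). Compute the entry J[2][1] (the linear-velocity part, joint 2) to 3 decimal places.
-4.000

axis z_1 = (0.5000,-0.8660,0.0000); lever o_n−o_1 = (-2.9641,-2.8660,0.0000)
cross product → J_v[:, 1] = (0.0000,-0.0000,-4.0000)
J_ω[:, 1] = z_1
entry J[2][1] = -4.0000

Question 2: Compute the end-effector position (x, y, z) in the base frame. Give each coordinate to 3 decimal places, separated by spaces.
-7.294 -5.366 0.000

after link 1: o_1 = (-4.3301, -2.5000, 0.0000)
after link 2: o_2 = (-7.2942, -5.3660, 0.0000)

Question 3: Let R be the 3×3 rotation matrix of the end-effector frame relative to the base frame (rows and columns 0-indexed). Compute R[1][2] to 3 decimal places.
End-effector z-axis (col 2 of R) = (0.5000,-0.8660,0.0000)
R[1][2] = -0.8660

-0.866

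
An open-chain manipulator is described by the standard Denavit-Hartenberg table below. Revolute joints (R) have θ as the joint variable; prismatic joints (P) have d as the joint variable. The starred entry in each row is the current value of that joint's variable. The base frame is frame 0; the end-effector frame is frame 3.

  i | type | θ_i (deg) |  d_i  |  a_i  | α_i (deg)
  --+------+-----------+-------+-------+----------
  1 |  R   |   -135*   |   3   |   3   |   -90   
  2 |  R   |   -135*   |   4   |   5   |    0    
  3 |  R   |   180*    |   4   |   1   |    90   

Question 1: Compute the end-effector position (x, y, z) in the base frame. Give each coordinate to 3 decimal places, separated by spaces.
5.536 -5.778 5.828

after link 1: o_1 = (-2.1213, -2.1213, 3.0000)
after link 2: o_2 = (3.2071, -2.4497, 6.5355)
after link 3: o_3 = (5.5355, -5.7782, 5.8284)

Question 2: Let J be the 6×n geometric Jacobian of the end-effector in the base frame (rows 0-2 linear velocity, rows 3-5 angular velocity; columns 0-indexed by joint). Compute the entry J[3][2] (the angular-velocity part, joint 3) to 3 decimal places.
0.707

axis z_2 = (0.7071,-0.7071,0.0000); lever o_n−o_2 = (2.3284,-3.3284,-0.7071)
cross product → J_v[:, 2] = (0.5000,0.5000,-0.7071)
J_ω[:, 2] = z_2
entry J[3][2] = 0.7071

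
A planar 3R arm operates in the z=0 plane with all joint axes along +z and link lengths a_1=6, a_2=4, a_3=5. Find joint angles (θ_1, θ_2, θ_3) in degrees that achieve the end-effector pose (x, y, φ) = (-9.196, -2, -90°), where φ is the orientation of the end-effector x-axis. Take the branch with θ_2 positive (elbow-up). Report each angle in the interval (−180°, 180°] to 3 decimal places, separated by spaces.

149.997 30.007 89.996

wrist centre = target − a_3·(cos φ, sin φ) = (-9.1960, 3.0000)
cos θ_2 = (93.5664−6²−4²)/(2·6·4) = 0.8660; θ_2 = 30.0067° (elbow-up)
β = atan2(3.0000,-9.1960) = 161.9322°; ψ = atan2(2.0004,9.4639) = 11.9351°
θ_1 = β − ψ = 149.9971°
θ_3 = φ − θ_1 − θ_2 = 89.9962° (wrapped to (-180°,180°])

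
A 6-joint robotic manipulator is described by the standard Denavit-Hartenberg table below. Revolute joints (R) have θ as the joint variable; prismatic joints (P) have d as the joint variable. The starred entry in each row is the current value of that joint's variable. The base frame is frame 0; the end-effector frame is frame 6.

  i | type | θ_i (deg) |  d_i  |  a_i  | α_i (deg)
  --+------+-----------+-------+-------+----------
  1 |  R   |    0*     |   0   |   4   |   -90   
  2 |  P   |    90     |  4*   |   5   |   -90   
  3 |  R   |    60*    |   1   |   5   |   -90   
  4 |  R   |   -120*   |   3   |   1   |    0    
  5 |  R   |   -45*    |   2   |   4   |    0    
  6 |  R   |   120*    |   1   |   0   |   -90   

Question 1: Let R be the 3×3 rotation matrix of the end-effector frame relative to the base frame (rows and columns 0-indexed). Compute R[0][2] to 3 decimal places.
End-effector z-axis (col 2 of R) = (0.7071,-0.6124,-0.3536)
R[0][2] = 0.7071

0.707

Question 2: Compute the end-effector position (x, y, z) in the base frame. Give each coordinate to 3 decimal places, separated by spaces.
after link 1: o_1 = (4.0000, 0.0000, 0.0000)
after link 2: o_2 = (4.0000, 4.0000, -5.0000)
after link 3: o_3 = (3.0000, -0.3301, -7.5000)
after link 4: o_4 = (2.1340, -1.3971, -4.6519)
after link 5: o_5 = (1.0987, 0.9490, -0.9880)
after link 6: o_6 = (1.0987, 0.4490, -0.1220)

1.099 0.449 -0.122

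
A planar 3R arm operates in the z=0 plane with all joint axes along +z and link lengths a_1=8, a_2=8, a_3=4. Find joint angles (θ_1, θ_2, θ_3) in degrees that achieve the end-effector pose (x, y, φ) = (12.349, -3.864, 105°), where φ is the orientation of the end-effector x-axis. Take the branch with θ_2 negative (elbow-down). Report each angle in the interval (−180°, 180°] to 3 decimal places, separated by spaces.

wrist centre = target − a_3·(cos φ, sin φ) = (13.3843, -7.7277)
cos θ_2 = (238.8562−8²−8²)/(2·8·8) = 0.8661; θ_2 = -29.9955° (elbow-down)
β = atan2(-7.7277,13.3843) = -30.0009°; ψ = atan2(-3.9995,14.9285) = -14.9978°
θ_1 = β − ψ = -15.0032°
θ_3 = φ − θ_1 − θ_2 = 149.9987° (wrapped to (-180°,180°])

-15.003 -29.996 149.999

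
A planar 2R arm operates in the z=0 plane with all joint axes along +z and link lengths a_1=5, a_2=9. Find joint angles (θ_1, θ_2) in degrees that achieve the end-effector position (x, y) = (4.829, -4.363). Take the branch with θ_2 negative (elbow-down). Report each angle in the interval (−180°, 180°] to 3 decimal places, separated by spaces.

cos θ_2 = (42.3550−5²−9²)/(2·5·9) = -0.7072; θ_2 = -135.0048° (elbow-down)
β = atan2(-4.3630,4.8290) = -42.0978°; ψ = atan2(-6.3634,-1.3645) = -102.1026°
θ_1 = β − ψ = 60.0048°

60.005 -135.005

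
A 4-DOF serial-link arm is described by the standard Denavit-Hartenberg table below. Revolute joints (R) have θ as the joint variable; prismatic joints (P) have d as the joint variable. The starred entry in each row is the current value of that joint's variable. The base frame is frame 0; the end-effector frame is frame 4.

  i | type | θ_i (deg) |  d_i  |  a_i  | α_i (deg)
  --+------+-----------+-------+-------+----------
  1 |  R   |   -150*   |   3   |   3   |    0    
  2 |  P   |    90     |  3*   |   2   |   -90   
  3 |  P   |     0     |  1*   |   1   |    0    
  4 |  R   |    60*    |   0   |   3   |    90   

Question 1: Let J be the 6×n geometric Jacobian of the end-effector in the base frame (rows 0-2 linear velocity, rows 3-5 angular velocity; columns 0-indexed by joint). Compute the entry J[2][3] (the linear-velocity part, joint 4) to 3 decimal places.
axis z_3 = (0.8660,0.5000,0.0000); lever o_n−o_3 = (0.7500,-1.2990,-2.5981)
cross product → J_v[:, 3] = (-1.2990,2.2500,-1.5000)
J_ω[:, 3] = z_3
entry J[2][3] = -1.5000

-1.500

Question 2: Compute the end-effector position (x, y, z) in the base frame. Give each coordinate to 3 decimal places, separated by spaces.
after link 1: o_1 = (-2.5981, -1.5000, 3.0000)
after link 2: o_2 = (-1.5981, -3.2321, 6.0000)
after link 3: o_3 = (-0.2321, -3.5981, 6.0000)
after link 4: o_4 = (0.5179, -4.8971, 3.4019)

0.518 -4.897 3.402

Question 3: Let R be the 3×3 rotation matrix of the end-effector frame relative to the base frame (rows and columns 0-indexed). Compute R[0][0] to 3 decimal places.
0.250

End-effector x-axis (col 0 of R) = (0.2500,-0.4330,-0.8660)
R[0][0] = 0.2500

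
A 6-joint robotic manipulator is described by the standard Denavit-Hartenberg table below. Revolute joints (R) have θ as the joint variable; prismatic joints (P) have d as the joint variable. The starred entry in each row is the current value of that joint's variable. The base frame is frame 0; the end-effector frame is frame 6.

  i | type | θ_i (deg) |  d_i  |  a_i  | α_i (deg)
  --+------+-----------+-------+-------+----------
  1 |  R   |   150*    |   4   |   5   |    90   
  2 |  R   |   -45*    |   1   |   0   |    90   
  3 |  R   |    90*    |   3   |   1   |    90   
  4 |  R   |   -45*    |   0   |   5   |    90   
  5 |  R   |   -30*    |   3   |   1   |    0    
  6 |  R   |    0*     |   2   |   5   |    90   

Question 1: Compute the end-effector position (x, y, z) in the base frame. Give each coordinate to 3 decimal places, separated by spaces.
-4.399 9.092 11.598

after link 1: o_1 = (-4.3301, 2.5000, 4.0000)
after link 2: o_2 = (-3.8301, 3.3660, 4.0000)
after link 3: o_3 = (-1.4930, 3.1714, 1.8787)
after link 4: o_4 = (-1.8903, 7.4833, 4.3787)
after link 5: o_5 = (-4.0126, 6.9662, 6.6652)
after link 6: o_6 = (-4.3989, 9.0917, 11.5981)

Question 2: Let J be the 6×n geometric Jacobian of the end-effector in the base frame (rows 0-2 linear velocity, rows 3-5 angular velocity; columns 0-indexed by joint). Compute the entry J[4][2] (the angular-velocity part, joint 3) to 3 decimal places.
axis z_2 = (0.6124,-0.3536,-0.7071); lever o_n−o_2 = (-0.5688,5.7257,7.5981)
cross product → J_v[:, 2] = (1.3624,-4.2507,3.3052)
J_ω[:, 2] = z_2
entry J[4][2] = -0.3536

-0.354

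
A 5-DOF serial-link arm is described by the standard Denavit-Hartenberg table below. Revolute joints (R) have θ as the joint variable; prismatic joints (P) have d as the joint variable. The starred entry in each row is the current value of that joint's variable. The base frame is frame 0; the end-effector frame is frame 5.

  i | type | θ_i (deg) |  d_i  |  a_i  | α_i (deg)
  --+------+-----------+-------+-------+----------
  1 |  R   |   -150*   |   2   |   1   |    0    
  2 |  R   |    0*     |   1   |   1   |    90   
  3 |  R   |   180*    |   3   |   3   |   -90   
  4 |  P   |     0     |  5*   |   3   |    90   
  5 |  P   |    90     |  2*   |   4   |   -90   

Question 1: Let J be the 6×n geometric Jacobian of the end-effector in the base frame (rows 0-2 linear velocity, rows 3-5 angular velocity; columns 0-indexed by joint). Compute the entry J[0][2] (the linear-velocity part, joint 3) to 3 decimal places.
-7.794

axis z_2 = (-0.5000,0.8660,0.0000); lever o_n−o_2 = (2.6962,7.3301,-9.0000)
cross product → J_v[:, 2] = (-7.7942,-4.5000,-6.0000)
J_ω[:, 2] = z_2
entry J[0][2] = -7.7942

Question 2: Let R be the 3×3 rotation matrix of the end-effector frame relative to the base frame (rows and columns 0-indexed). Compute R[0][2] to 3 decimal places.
End-effector z-axis (col 2 of R) = (-0.8660,-0.5000,-0.0000)
R[0][2] = -0.8660

-0.866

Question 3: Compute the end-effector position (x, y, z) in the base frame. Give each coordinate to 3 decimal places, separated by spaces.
after link 1: o_1 = (-0.8660, -0.5000, 2.0000)
after link 2: o_2 = (-1.7321, -1.0000, 3.0000)
after link 3: o_3 = (-0.6340, 3.0981, 3.0000)
after link 4: o_4 = (1.9641, 4.5981, -2.0000)
after link 5: o_5 = (0.9641, 6.3301, -6.0000)

0.964 6.330 -6.000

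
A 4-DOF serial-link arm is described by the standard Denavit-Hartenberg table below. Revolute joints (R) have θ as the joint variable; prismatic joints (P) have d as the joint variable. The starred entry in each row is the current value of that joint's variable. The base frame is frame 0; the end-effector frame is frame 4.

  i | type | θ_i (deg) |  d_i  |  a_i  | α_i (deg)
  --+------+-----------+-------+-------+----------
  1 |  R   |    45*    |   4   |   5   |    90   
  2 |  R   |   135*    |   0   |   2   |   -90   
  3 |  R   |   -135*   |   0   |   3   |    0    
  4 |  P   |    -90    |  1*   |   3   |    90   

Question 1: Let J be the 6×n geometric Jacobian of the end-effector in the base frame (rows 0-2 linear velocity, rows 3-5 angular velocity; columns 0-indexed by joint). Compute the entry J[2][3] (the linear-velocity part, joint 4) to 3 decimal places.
prismatic axis z_3 = (-0.5000,-0.5000,-0.7071)
J_v[:, 3] = z_3; J_ω[:, 3] = (0,0,0)
entry J[2][3] = -0.7071

-0.707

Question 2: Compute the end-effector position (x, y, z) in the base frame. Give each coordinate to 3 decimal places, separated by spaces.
4.157 4.157 1.707

after link 1: o_1 = (3.5355, 3.5355, 4.0000)
after link 2: o_2 = (2.5355, 2.5355, 5.4142)
after link 3: o_3 = (5.0962, 2.0962, 3.9142)
after link 4: o_4 = (4.1569, 4.1569, 1.7071)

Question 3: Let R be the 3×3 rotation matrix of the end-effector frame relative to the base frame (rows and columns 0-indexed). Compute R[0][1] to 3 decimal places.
End-effector y-axis (col 1 of R) = (-0.5000,-0.5000,-0.7071)
R[0][1] = -0.5000

-0.500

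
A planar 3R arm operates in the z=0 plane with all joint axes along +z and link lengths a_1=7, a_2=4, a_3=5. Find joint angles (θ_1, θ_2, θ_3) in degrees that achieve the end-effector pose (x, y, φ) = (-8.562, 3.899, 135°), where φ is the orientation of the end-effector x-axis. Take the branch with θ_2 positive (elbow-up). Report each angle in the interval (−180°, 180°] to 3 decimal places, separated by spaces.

wrist centre = target − a_3·(cos φ, sin φ) = (-5.0265, 0.3635)
cos θ_2 = (25.3975−7²−4²)/(2·7·4) = -0.7072; θ_2 = 135.0066° (elbow-up)
β = atan2(0.3635,-5.0265) = 175.8641°; ψ = atan2(2.8281,4.1712) = 34.1372°
θ_1 = β − ψ = 141.7269°
θ_3 = φ − θ_1 − θ_2 = -141.7335° (wrapped to (-180°,180°])

141.727 135.007 -141.733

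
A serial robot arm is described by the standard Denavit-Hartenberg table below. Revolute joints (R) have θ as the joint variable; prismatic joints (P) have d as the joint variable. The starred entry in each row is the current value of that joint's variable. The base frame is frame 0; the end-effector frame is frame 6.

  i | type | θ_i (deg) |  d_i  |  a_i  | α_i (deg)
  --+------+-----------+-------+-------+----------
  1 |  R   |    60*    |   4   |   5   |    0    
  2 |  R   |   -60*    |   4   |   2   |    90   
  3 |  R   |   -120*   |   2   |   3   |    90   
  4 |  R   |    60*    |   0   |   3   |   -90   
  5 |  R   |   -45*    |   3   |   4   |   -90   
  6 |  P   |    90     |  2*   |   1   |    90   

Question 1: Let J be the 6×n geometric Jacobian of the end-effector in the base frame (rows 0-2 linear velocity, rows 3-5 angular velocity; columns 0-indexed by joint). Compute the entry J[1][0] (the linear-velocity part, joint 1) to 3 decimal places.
0.831

axis z_0 = ẑ; lever o_n−o_0 = (0.8306,-4.9422,4.4729)
cross product → J_v[:, 0] = (4.9422,0.8306,-0.0000)
J_ω[:, 0] = z_0
entry J[1][0] = 0.8306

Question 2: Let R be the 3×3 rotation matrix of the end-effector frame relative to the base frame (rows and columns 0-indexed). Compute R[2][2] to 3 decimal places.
0.047

End-effector z-axis (col 2 of R) = (-0.7891,-0.6124,0.0474)
R[2][2] = 0.0474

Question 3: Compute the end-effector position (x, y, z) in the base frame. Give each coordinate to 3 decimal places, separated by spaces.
after link 1: o_1 = (2.5000, 4.3301, 4.0000)
after link 2: o_2 = (4.5000, 4.3301, 8.0000)
after link 3: o_3 = (3.0000, 2.3301, 5.4019)
after link 4: o_4 = (2.2500, -0.2679, 4.1029)
after link 5: o_5 = (0.3924, -4.2174, 6.5424)
after link 6: o_6 = (0.8306, -4.9422, 4.4729)

0.831 -4.942 4.473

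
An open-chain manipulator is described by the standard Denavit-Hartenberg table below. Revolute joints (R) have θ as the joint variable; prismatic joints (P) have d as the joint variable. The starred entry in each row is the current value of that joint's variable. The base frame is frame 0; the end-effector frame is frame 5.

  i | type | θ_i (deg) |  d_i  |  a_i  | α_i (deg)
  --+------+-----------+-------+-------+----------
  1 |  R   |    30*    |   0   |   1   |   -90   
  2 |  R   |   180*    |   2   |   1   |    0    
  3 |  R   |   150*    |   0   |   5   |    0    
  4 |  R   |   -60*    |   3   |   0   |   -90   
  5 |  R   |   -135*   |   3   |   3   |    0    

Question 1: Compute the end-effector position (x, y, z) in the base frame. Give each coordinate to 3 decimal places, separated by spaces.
2.787 9.832 0.379

after link 1: o_1 = (0.8660, 0.5000, 0.0000)
after link 2: o_2 = (-1.0000, 1.7321, 0.0000)
after link 3: o_3 = (2.7500, 3.8971, 2.5000)
after link 4: o_4 = (1.2500, 6.4952, 2.5000)
after link 5: o_5 = (2.7874, 9.8323, 0.3787)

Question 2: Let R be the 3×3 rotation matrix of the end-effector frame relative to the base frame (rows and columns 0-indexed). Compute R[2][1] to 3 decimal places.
0.707

End-effector y-axis (col 1 of R) = (-0.3536,0.6124,0.7071)
R[2][1] = 0.7071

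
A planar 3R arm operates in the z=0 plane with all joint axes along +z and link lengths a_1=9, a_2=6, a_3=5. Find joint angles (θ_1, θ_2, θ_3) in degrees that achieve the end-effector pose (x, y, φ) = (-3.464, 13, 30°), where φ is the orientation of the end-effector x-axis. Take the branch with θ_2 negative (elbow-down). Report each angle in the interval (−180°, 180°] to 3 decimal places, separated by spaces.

150.000 -60.001 -59.999

wrist centre = target − a_3·(cos φ, sin φ) = (-7.7941, 10.5000)
cos θ_2 = (170.9984−9²−6²)/(2·9·6) = 0.5000; θ_2 = -60.0010° (elbow-down)
β = atan2(10.5000,-7.7941) = 126.5864°; ψ = atan2(-5.1962,11.9999) = -23.4136°
θ_1 = β − ψ = 150.0000°
θ_3 = φ − θ_1 − θ_2 = -59.9990° (wrapped to (-180°,180°])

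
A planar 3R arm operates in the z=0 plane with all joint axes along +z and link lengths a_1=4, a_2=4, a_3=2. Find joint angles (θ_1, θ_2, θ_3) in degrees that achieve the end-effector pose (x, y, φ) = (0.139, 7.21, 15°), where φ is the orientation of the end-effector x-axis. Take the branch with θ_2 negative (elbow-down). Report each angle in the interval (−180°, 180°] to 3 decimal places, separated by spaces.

wrist centre = target − a_3·(cos φ, sin φ) = (-1.7929, 6.6924)
cos θ_2 = (48.0020−4²−4²)/(2·4·4) = 0.5001; θ_2 = -59.9958° (elbow-down)
β = atan2(6.6924,-1.7929) = 104.9971°; ψ = atan2(-3.4640,6.0003) = -29.9979°
θ_1 = β − ψ = 134.9950°
θ_3 = φ − θ_1 − θ_2 = -59.9992° (wrapped to (-180°,180°])

134.995 -59.996 -59.999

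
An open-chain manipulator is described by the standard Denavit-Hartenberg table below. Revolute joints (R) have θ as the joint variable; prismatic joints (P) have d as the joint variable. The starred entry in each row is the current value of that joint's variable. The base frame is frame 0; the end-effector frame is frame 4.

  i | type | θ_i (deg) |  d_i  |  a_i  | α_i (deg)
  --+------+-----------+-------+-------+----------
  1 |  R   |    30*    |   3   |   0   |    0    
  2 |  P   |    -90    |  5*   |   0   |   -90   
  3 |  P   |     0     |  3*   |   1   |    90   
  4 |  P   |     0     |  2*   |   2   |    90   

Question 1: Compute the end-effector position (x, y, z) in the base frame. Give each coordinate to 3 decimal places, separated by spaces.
after link 1: o_1 = (0.0000, 0.0000, 3.0000)
after link 2: o_2 = (0.0000, 0.0000, 8.0000)
after link 3: o_3 = (3.0981, 0.6340, 8.0000)
after link 4: o_4 = (4.0981, -1.0981, 10.0000)

4.098 -1.098 10.000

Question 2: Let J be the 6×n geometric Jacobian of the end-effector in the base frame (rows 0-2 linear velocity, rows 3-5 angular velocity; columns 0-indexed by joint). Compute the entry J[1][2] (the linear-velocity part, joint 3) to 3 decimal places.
0.500

prismatic axis z_2 = (0.8660,0.5000,0.0000)
J_v[:, 2] = z_2; J_ω[:, 2] = (0,0,0)
entry J[1][2] = 0.5000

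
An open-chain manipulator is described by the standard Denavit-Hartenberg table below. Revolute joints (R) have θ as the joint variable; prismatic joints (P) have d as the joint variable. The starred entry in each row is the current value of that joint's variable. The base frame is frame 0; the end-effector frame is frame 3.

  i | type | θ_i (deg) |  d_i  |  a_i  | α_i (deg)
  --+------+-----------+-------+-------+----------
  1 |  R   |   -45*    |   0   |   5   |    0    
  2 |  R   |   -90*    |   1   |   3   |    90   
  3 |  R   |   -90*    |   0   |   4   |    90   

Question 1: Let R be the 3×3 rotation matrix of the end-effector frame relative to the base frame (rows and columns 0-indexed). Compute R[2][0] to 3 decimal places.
-1.000

End-effector x-axis (col 0 of R) = (-0.0000,-0.0000,-1.0000)
R[2][0] = -1.0000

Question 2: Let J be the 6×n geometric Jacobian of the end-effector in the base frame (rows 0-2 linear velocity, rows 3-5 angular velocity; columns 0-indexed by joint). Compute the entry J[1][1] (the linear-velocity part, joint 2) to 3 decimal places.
-2.121

axis z_1 = (0.0000,0.0000,1.0000); lever o_n−o_1 = (-2.1213,-2.1213,-3.0000)
cross product → J_v[:, 1] = (2.1213,-2.1213,0.0000)
J_ω[:, 1] = z_1
entry J[1][1] = -2.1213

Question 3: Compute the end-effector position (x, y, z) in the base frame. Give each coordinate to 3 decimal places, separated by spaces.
1.414 -5.657 -3.000

after link 1: o_1 = (3.5355, -3.5355, 0.0000)
after link 2: o_2 = (1.4142, -5.6569, 1.0000)
after link 3: o_3 = (1.4142, -5.6569, -3.0000)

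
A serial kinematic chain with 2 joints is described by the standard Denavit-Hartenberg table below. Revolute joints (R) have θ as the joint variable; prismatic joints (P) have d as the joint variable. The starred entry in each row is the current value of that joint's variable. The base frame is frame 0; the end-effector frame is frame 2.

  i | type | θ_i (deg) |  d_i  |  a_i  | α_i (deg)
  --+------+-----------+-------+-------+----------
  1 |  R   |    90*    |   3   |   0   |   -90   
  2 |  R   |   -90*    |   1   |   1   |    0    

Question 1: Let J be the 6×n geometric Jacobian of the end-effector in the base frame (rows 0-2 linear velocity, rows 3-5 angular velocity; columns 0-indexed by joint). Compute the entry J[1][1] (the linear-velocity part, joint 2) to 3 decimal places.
1.000

axis z_1 = (-1.0000,0.0000,0.0000); lever o_n−o_1 = (-1.0000,0.0000,1.0000)
cross product → J_v[:, 1] = (0.0000,1.0000,-0.0000)
J_ω[:, 1] = z_1
entry J[1][1] = 1.0000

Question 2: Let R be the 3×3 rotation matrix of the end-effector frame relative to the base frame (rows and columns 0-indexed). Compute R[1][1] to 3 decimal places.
1.000

End-effector y-axis (col 1 of R) = (0.0000,1.0000,-0.0000)
R[1][1] = 1.0000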